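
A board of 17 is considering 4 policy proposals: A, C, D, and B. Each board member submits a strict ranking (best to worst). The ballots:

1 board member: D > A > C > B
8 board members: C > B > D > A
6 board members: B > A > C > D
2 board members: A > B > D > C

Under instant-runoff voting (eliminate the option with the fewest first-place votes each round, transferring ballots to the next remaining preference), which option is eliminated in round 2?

A

Round 1: A 2, C 8, D 1, B 6. Eliminate D.
Round 2: A 3, C 8, B 6. Eliminate A.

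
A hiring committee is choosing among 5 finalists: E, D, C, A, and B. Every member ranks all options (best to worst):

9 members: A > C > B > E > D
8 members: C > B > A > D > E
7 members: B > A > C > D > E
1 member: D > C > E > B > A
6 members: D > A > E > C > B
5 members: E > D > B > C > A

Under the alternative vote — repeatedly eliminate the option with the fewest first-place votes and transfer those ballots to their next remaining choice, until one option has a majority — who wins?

A

Round 1: E 5, D 7, C 8, A 9, B 7. Eliminate E.
Round 2: D 12, C 8, A 9, B 7. Eliminate B.
Round 3: D 12, C 8, A 16. Eliminate C.
Round 4: D 12, A 24. A has a majority.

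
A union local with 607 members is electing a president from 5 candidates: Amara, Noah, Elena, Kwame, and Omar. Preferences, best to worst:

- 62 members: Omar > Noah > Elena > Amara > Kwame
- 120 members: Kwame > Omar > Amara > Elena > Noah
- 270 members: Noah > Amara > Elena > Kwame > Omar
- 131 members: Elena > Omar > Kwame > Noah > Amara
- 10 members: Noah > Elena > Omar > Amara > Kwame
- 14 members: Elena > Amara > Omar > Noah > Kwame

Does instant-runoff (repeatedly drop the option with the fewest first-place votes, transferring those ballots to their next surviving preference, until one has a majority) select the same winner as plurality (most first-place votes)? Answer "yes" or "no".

yes

Instant-runoff — R1 Amara 0, Noah 280, Elena 145, Kwame 120, Omar 62 (Amara out); R2 Noah 280, Elena 145, Kwame 120, Omar 62 (Omar out); R3 Noah 342, Elena 145, Kwame 120 (Noah winner). Winner: Noah.
Plurality — first-place votes: Amara 0, Noah 280, Elena 145, Kwame 120, Omar 62. Winner: Noah.
The two methods agree.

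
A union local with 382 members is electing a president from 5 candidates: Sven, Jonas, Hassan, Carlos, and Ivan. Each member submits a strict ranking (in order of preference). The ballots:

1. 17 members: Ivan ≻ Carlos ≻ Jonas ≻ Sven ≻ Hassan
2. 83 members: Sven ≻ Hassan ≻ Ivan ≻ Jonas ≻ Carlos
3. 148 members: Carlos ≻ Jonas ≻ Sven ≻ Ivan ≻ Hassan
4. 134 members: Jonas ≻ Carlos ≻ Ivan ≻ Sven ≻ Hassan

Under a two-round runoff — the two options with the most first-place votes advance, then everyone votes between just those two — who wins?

Round 1 first-place votes: Sven 83, Jonas 134, Hassan 0, Carlos 148, Ivan 17.
Carlos and Jonas advance.
Runoff: Carlos is preferred to Jonas by 165 voters; Jonas by 217.
Jonas wins the runoff.

Jonas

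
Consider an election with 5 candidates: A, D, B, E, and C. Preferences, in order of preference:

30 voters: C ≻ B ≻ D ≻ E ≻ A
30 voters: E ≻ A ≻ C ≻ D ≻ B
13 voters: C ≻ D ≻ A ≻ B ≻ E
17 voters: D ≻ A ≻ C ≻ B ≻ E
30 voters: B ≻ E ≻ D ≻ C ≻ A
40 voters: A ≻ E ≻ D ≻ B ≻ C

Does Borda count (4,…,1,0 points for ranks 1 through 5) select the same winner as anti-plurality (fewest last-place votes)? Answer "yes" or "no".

Borda — scores: A 327, D 337, B 280, E 360, C 296. Winner: E.
Anti-plurality — last-place votes: A 60, D 0, B 30, E 30, C 40. Winner: D.
The two methods disagree.

no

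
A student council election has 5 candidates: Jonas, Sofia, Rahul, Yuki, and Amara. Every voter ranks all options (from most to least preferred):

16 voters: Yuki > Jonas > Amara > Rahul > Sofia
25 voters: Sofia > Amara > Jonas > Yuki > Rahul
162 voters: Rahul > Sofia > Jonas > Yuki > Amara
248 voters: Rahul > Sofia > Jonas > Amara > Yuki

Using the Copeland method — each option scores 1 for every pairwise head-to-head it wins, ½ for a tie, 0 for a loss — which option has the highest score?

Jonas: beats Yuki and Amara; loses to Sofia and Rahul → score 2.
Sofia: beats Jonas, Yuki, and Amara; loses to Rahul → score 3.
Rahul: beats Jonas, Sofia, Yuki, and Amara → score 4.
Yuki: loses to Jonas, Sofia, Rahul, and Amara → score 0.
Amara: beats Yuki; loses to Jonas, Sofia, and Rahul → score 1.
Rahul has the best pairwise record.

Rahul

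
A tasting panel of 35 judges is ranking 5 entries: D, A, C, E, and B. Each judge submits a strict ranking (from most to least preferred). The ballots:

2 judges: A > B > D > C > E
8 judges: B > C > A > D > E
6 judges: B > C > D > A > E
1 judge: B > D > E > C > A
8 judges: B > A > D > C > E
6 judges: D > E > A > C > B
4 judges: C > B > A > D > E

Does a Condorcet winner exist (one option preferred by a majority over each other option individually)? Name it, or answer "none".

B vs D: 29–6 for B.
B vs A: 27–8 for B.
B vs C: 25–10 for B.
B vs E: 29–6 for B.
B beats every other option head-to-head.

B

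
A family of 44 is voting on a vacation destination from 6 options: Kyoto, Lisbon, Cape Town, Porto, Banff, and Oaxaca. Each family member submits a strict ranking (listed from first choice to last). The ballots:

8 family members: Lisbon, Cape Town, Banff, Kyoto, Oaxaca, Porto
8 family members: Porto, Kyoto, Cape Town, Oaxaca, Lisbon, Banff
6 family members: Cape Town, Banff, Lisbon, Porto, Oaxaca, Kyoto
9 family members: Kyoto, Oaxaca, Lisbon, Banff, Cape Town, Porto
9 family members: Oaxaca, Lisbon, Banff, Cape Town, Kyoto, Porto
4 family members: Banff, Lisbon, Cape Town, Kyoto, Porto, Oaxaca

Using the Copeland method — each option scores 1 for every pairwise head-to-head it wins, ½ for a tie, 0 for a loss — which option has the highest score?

Lisbon

Kyoto: beats Porto and Oaxaca; loses to Lisbon, Cape Town, and Banff → score 2.
Lisbon: beats Kyoto, Cape Town, Porto, and Banff; loses to Oaxaca → score 4.
Cape Town: beats Kyoto, Porto, and Oaxaca; ties Banff; loses to Lisbon → score 3.5.
Porto: loses to Kyoto, Lisbon, Cape Town, Banff, and Oaxaca → score 0.
Banff: beats Kyoto and Porto; ties Cape Town; loses to Lisbon and Oaxaca → score 2.5.
Oaxaca: beats Lisbon, Porto, and Banff; loses to Kyoto and Cape Town → score 3.
Lisbon has the best pairwise record.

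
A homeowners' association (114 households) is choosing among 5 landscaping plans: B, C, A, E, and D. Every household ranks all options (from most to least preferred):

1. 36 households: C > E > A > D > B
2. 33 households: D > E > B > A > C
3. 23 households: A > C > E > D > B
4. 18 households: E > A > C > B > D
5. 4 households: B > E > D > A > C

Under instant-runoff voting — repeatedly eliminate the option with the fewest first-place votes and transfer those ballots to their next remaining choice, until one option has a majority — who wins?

A

Round 1: B 4, C 36, A 23, E 18, D 33. Eliminate B.
Round 2: C 36, A 23, E 22, D 33. Eliminate E.
Round 3: C 36, A 41, D 37. Eliminate C.
Round 4: A 77, D 37. A has a majority.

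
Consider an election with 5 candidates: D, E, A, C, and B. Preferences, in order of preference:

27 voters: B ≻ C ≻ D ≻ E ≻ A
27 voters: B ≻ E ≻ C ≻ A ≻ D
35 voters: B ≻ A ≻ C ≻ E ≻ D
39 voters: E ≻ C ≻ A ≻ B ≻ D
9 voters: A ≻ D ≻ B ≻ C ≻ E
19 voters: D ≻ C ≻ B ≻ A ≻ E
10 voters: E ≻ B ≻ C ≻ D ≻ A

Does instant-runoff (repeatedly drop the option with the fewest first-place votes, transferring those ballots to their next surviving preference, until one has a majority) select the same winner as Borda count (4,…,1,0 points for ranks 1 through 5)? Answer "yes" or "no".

yes

Instant-runoff — R1 D 19, E 49, A 9, C 0, B 89 (B winner). Winner: B.
Borda — scores: D 167, E 339, A 265, C 408, B 481. Winner: B.
The two methods agree.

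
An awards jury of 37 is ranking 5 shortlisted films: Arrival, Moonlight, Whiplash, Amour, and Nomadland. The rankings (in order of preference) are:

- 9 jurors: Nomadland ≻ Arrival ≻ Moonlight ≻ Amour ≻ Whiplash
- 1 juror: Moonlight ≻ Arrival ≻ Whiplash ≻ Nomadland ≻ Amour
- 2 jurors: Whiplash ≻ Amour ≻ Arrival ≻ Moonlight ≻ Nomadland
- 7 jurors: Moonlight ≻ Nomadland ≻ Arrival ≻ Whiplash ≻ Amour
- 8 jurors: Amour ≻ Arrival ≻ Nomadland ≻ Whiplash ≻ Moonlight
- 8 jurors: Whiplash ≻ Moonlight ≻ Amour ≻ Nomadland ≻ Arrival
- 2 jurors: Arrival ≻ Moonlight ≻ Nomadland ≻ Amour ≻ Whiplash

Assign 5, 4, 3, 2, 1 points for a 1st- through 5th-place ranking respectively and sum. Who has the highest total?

Nomadland

Arrival: 9·4 + 1·4 + 2·3 + 7·3 + 8·4 + 8·1 + 2·5 = 117
Moonlight: 9·3 + 1·5 + 2·2 + 7·5 + 8·1 + 8·4 + 2·4 = 119
Whiplash: 9·1 + 1·3 + 2·5 + 7·2 + 8·2 + 8·5 + 2·1 = 94
Amour: 9·2 + 1·1 + 2·4 + 7·1 + 8·5 + 8·3 + 2·2 = 102
Nomadland: 9·5 + 1·2 + 2·1 + 7·4 + 8·3 + 8·2 + 2·3 = 123
Nomadland has the highest Borda score (123).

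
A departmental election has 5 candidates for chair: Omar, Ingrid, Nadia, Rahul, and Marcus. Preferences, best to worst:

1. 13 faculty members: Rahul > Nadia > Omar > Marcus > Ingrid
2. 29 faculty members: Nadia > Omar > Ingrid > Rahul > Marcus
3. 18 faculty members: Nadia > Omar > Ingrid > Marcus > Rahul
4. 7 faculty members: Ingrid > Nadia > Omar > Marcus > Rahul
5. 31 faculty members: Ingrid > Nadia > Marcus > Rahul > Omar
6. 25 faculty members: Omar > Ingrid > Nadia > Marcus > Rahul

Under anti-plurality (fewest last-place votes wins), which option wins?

Nadia

Last-place votes: Omar 31, Ingrid 13, Nadia 0, Rahul 50, Marcus 29.
Nadia is ranked last by the fewest voters, so Nadia wins.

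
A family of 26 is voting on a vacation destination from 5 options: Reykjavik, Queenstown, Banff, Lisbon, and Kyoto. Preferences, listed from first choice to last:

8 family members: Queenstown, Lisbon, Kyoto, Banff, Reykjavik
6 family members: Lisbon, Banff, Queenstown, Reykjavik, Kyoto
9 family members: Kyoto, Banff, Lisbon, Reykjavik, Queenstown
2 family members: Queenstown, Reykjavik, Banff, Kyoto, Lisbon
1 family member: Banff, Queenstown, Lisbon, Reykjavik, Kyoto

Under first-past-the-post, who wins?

First-place votes: Reykjavik 0, Queenstown 10, Banff 1, Lisbon 6, Kyoto 9.
Queenstown has the most first-place votes.

Queenstown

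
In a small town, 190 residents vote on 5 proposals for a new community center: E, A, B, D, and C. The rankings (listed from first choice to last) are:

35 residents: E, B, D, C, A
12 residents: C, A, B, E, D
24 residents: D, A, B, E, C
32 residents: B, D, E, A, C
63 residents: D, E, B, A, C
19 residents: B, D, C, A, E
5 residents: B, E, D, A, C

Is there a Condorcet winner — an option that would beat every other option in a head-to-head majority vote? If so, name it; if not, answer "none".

none

Checking pairwise contests:
D beats E 138–52.
E beats A 135–55.
E beats B 98–92.
B beats D 103–87.
E beats C 159–31.
Every option loses at least one head-to-head, so there is no Condorcet winner.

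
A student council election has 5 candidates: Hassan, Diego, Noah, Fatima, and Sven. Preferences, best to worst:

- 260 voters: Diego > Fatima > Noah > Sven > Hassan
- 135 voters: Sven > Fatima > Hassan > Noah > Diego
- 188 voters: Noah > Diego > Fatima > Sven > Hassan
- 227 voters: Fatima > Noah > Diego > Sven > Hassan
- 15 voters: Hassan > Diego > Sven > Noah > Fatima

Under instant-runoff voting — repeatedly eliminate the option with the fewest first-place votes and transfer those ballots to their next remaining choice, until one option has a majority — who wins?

Round 1: Hassan 15, Diego 260, Noah 188, Fatima 227, Sven 135. Eliminate Hassan.
Round 2: Diego 275, Noah 188, Fatima 227, Sven 135. Eliminate Sven.
Round 3: Diego 275, Noah 188, Fatima 362. Eliminate Noah.
Round 4: Diego 463, Fatima 362. Diego has a majority.

Diego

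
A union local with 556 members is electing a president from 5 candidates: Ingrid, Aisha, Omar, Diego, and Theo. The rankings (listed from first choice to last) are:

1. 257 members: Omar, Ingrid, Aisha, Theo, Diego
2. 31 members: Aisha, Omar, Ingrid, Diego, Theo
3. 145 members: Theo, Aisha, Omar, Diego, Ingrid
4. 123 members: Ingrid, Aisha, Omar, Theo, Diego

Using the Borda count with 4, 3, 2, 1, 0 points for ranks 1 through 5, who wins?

Omar

Ingrid: 257·3 + 31·2 + 145·0 + 123·4 = 1325
Aisha: 257·2 + 31·4 + 145·3 + 123·3 = 1442
Omar: 257·4 + 31·3 + 145·2 + 123·2 = 1657
Diego: 257·0 + 31·1 + 145·1 + 123·0 = 176
Theo: 257·1 + 31·0 + 145·4 + 123·1 = 960
Omar has the highest Borda score (1657).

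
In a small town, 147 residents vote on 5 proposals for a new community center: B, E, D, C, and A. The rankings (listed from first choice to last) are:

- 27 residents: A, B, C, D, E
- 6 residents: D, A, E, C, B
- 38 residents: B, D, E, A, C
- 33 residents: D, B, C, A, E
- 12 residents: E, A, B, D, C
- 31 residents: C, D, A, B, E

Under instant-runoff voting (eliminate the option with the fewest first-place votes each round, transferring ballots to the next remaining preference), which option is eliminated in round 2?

Round 1: B 38, E 12, D 39, C 31, A 27. Eliminate E.
Round 2: B 38, D 39, C 31, A 39. Eliminate C.

C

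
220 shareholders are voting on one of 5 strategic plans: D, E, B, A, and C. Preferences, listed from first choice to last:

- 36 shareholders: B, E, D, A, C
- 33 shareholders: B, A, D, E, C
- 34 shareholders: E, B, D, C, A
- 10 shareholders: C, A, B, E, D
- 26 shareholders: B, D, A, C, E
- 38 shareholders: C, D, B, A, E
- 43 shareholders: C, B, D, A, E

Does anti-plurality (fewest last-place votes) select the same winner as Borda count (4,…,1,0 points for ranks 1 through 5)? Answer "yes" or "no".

Anti-plurality — last-place votes: D 10, E 107, B 0, A 34, C 69. Winner: B.
Borda — scores: D 484, E 287, B 707, A 298, C 424. Winner: B.
The two methods agree.

yes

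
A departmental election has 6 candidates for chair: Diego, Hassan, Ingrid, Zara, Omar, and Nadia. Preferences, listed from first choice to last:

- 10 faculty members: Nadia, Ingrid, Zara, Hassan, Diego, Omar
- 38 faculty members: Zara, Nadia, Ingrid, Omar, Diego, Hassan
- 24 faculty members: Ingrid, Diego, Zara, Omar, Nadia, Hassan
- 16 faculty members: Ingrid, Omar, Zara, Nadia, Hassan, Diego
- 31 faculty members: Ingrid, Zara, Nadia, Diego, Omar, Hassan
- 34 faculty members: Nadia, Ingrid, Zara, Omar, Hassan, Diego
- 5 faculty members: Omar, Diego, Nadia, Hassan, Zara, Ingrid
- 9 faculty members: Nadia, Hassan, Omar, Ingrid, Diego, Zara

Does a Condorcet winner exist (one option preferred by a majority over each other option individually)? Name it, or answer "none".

none

Checking pairwise contests:
Ingrid beats Diego 162–5.
Diego beats Hassan 98–69.
Nadia beats Ingrid 96–71.
Ingrid beats Zara 124–43.
Ingrid beats Omar 153–14.
Zara beats Nadia 109–58.
Every option loses at least one head-to-head, so there is no Condorcet winner.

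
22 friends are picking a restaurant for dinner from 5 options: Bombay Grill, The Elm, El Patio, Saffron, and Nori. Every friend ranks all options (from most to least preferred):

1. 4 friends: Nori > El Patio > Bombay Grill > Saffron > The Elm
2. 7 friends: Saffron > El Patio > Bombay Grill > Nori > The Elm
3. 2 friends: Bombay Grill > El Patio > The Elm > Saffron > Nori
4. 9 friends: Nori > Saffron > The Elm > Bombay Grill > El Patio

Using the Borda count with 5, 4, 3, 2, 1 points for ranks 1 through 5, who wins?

Bombay Grill: 4·3 + 7·3 + 2·5 + 9·2 = 61
The Elm: 4·1 + 7·1 + 2·3 + 9·3 = 44
El Patio: 4·4 + 7·4 + 2·4 + 9·1 = 61
Saffron: 4·2 + 7·5 + 2·2 + 9·4 = 83
Nori: 4·5 + 7·2 + 2·1 + 9·5 = 81
Saffron has the highest Borda score (83).

Saffron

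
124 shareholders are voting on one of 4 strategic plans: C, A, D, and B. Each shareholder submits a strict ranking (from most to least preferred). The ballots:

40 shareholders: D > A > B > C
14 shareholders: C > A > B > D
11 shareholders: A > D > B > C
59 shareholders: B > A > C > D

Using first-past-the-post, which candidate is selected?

B

First-place votes: C 14, A 11, D 40, B 59.
B has the most first-place votes.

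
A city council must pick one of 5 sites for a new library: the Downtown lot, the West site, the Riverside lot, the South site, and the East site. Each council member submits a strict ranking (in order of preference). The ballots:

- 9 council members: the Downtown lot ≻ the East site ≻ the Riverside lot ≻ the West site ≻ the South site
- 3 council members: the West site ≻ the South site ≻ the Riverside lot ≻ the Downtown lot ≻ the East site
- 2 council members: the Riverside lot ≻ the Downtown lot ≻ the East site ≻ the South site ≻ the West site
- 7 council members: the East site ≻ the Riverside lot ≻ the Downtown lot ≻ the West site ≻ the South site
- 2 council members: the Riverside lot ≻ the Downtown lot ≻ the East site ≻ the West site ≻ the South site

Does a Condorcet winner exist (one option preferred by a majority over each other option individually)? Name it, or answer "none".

none

Checking pairwise contests:
the Riverside lot beats the Downtown lot 14–9.
the Downtown lot beats the West site 20–3.
the East site beats the Riverside lot 16–7.
the Downtown lot beats the South site 20–3.
the Downtown lot beats the East site 16–7.
Every option loses at least one head-to-head, so there is no Condorcet winner.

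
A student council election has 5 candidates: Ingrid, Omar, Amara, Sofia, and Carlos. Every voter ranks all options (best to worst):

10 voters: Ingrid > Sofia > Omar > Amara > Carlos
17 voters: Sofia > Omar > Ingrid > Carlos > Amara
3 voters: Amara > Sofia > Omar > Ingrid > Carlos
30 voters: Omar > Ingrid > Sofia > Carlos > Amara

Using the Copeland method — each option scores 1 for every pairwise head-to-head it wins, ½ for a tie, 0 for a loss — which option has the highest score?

Ingrid: beats Amara, Sofia, and Carlos; loses to Omar → score 3.
Omar: beats Ingrid, Amara, and Carlos; ties Sofia → score 3.5.
Amara: loses to Ingrid, Omar, Sofia, and Carlos → score 0.
Sofia: beats Amara and Carlos; ties Omar; loses to Ingrid → score 2.5.
Carlos: beats Amara; loses to Ingrid, Omar, and Sofia → score 1.
Omar has the best pairwise record.

Omar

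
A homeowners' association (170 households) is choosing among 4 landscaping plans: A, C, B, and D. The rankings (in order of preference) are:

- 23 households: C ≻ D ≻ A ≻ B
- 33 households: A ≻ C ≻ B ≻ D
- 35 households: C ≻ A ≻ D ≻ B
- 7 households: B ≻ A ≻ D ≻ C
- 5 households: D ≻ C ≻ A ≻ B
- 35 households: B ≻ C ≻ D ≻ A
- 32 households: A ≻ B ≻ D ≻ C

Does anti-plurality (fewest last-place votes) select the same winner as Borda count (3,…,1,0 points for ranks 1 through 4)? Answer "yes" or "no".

Anti-plurality — last-place votes: A 35, C 39, B 63, D 33. Winner: D.
Borda — scores: A 307, C 320, B 223, D 170. Winner: C.
The two methods disagree.

no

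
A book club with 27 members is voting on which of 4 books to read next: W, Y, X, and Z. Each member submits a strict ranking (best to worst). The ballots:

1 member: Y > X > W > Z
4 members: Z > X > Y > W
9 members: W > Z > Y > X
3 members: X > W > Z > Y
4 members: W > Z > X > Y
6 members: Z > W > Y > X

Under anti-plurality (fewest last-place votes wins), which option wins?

Last-place votes: W 4, Y 7, X 15, Z 1.
Z is ranked last by the fewest voters, so Z wins.

Z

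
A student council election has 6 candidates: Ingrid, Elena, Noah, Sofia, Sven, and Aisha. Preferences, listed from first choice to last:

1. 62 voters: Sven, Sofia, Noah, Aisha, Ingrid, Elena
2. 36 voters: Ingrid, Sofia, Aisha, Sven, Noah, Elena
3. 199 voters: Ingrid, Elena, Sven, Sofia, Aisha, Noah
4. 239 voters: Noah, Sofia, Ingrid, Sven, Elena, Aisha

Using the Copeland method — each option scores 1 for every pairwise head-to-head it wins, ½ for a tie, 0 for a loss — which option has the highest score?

Ingrid: beats Elena, Sven, and Aisha; loses to Noah and Sofia → score 3.
Elena: beats Aisha; loses to Ingrid, Noah, Sofia, and Sven → score 1.
Noah: beats Ingrid, Elena, and Aisha; loses to Sofia and Sven → score 3.
Sofia: beats Ingrid, Elena, Noah, Sven, and Aisha → score 5.
Sven: beats Elena, Noah, and Aisha; loses to Ingrid and Sofia → score 3.
Aisha: loses to Ingrid, Elena, Noah, Sofia, and Sven → score 0.
Sofia has the best pairwise record.

Sofia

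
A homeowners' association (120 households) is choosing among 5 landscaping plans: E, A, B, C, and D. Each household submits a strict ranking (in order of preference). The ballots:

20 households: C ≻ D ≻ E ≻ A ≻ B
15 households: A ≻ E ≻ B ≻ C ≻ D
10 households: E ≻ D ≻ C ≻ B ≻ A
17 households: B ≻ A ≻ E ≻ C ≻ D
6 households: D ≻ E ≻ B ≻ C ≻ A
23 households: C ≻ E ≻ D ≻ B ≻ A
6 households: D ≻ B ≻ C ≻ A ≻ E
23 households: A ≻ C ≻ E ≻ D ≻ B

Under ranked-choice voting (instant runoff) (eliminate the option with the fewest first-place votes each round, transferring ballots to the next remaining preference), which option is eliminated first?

E

Round 1: E 10, A 38, B 17, C 43, D 12. Eliminate E.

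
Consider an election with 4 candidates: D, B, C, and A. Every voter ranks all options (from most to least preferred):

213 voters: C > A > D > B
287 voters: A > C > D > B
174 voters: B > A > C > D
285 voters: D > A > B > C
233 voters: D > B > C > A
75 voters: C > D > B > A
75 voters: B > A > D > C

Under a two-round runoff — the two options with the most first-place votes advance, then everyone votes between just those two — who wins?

C

Round 1 first-place votes: D 518, B 249, C 288, A 287.
D and C advance.
Runoff: D is preferred to C by 593 voters; C by 749.
C wins the runoff.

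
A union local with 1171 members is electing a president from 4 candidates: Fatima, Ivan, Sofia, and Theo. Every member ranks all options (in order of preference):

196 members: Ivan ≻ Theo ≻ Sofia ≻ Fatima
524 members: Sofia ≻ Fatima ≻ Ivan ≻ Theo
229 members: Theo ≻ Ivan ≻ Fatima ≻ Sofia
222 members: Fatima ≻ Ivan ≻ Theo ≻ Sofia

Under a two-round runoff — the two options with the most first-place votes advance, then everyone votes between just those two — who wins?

Theo

Round 1 first-place votes: Fatima 222, Ivan 196, Sofia 524, Theo 229.
Sofia and Theo advance.
Runoff: Sofia is preferred to Theo by 524 voters; Theo by 647.
Theo wins the runoff.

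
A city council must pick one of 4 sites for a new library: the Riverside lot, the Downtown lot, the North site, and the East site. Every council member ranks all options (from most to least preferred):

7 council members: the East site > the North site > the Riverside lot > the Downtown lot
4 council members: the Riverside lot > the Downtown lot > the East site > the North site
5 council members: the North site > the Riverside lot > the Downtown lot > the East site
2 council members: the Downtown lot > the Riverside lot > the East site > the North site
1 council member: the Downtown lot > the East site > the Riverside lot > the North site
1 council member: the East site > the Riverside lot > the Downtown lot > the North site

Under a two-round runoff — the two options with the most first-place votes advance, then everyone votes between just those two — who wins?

Round 1 first-place votes: the Riverside lot 4, the Downtown lot 3, the North site 5, the East site 8.
the East site and the North site advance.
Runoff: the East site is preferred to the North site by 15 voters; the North site by 5.
the East site wins the runoff.

the East site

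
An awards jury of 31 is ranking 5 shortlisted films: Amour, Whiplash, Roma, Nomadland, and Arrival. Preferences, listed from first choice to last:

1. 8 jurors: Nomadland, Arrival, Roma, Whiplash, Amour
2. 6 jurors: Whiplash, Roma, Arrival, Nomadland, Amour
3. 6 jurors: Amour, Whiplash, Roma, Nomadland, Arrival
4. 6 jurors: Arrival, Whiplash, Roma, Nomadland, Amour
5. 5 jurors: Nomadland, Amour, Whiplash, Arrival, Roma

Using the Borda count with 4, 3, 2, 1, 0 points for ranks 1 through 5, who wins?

Whiplash

Amour: 8·0 + 6·0 + 6·4 + 6·0 + 5·3 = 39
Whiplash: 8·1 + 6·4 + 6·3 + 6·3 + 5·2 = 78
Roma: 8·2 + 6·3 + 6·2 + 6·2 + 5·0 = 58
Nomadland: 8·4 + 6·1 + 6·1 + 6·1 + 5·4 = 70
Arrival: 8·3 + 6·2 + 6·0 + 6·4 + 5·1 = 65
Whiplash has the highest Borda score (78).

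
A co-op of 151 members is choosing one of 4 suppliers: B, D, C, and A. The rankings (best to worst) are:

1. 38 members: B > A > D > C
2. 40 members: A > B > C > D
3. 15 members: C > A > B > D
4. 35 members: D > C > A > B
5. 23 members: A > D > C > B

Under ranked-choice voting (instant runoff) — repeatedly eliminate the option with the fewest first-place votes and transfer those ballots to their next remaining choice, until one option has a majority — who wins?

A

Round 1: B 38, D 35, C 15, A 63. Eliminate C.
Round 2: B 38, D 35, A 78. A has a majority.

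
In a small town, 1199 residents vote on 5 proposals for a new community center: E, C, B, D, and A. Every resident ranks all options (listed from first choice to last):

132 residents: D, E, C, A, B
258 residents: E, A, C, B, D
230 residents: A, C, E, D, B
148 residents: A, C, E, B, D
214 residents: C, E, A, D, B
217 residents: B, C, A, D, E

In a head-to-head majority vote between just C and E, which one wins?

Voters preferring C to E: 809; preferring E to C: 390.
C wins the head-to-head.

C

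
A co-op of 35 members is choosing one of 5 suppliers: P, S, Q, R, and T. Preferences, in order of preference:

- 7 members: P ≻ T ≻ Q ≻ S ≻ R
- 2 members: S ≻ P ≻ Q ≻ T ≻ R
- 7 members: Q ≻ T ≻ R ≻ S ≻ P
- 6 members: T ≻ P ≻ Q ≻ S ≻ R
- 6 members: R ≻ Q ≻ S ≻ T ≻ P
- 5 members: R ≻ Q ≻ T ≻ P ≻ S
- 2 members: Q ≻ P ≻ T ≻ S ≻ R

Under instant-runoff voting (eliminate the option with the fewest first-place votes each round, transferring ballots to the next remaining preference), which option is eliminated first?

Round 1: P 7, S 2, Q 9, R 11, T 6. Eliminate S.

S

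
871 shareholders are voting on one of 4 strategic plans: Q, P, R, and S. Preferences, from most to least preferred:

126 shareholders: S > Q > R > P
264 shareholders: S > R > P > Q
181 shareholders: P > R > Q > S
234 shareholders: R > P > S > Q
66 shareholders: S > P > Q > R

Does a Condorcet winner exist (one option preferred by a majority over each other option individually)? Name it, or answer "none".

S vs Q: 690–181 for S.
S vs P: 456–415 for S.
S vs R: 456–415 for S.
S beats every other option head-to-head.

S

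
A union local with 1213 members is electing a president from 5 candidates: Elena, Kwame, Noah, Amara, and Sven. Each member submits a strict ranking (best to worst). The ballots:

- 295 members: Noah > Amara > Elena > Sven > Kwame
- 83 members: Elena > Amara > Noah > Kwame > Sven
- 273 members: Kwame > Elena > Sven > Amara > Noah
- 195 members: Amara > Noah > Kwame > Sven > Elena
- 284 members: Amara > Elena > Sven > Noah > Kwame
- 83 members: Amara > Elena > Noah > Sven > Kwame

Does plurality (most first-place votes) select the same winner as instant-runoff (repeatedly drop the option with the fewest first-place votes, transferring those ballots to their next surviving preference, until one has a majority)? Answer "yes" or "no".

Plurality — first-place votes: Elena 83, Kwame 273, Noah 295, Amara 562, Sven 0. Winner: Amara.
Instant-runoff — R1 Elena 83, Kwame 273, Noah 295, Amara 562, Sven 0 (Sven out); R2 Elena 83, Kwame 273, Noah 295, Amara 562 (Elena out); R3 Kwame 273, Noah 295, Amara 645 (Amara winner). Winner: Amara.
The two methods agree.

yes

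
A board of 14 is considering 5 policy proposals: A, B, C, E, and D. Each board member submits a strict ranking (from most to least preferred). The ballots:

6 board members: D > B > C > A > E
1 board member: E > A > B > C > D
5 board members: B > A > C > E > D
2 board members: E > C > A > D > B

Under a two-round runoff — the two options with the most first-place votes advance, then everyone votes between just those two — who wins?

Round 1 first-place votes: A 0, B 5, C 0, E 3, D 6.
D and B advance.
Runoff: D is preferred to B by 8 voters; B by 6.
D wins the runoff.

D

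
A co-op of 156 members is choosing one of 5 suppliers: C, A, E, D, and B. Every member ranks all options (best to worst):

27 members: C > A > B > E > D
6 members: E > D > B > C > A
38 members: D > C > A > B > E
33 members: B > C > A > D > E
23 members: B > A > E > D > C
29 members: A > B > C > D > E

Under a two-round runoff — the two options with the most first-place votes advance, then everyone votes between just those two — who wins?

Round 1 first-place votes: C 27, A 29, E 6, D 38, B 56.
B and D advance.
Runoff: B is preferred to D by 112 voters; D by 44.
B wins the runoff.

B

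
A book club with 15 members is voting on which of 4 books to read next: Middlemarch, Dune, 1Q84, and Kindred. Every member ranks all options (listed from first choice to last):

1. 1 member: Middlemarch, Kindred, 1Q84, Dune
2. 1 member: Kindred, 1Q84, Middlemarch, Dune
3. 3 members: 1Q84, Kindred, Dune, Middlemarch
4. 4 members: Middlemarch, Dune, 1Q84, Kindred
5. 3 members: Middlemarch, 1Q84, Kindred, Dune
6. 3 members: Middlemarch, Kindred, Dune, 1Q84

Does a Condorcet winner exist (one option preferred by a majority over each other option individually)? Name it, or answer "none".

Middlemarch vs Dune: 12–3 for Middlemarch.
Middlemarch vs 1Q84: 11–4 for Middlemarch.
Middlemarch vs Kindred: 11–4 for Middlemarch.
Middlemarch beats every other option head-to-head.

Middlemarch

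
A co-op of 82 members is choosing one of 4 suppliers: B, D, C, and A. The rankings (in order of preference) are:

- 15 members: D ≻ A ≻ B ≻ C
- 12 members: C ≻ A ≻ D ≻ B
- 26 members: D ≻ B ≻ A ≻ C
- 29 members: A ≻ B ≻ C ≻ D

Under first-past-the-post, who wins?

D

First-place votes: B 0, D 41, C 12, A 29.
D has the most first-place votes.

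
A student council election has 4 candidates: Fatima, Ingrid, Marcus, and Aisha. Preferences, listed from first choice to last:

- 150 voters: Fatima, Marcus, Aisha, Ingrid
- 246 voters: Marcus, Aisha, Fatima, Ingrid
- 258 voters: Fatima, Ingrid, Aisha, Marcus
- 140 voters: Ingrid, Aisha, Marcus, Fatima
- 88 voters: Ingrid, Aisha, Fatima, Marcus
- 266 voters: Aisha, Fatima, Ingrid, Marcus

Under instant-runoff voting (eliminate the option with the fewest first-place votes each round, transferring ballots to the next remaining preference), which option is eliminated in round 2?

Marcus

Round 1: Fatima 408, Ingrid 228, Marcus 246, Aisha 266. Eliminate Ingrid.
Round 2: Fatima 408, Marcus 246, Aisha 494. Eliminate Marcus.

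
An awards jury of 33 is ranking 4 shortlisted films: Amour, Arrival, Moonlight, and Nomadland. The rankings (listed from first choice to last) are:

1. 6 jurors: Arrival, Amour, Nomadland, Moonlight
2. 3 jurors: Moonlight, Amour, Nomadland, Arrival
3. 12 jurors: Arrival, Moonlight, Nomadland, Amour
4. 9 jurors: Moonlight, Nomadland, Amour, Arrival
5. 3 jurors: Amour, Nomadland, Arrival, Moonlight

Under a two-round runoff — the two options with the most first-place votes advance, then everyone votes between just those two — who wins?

Arrival

Round 1 first-place votes: Amour 3, Arrival 18, Moonlight 12, Nomadland 0.
Arrival and Moonlight advance.
Runoff: Arrival is preferred to Moonlight by 21 voters; Moonlight by 12.
Arrival wins the runoff.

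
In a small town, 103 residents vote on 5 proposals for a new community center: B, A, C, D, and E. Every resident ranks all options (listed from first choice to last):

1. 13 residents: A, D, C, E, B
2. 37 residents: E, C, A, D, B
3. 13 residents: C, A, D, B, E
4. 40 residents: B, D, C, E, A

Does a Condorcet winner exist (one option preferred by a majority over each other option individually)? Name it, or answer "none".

Checking pairwise contests:
A beats B 63–40.
C beats A 90–13.
D beats C 53–50.
A beats D 63–40.
B beats E 53–50.
Every option loses at least one head-to-head, so there is no Condorcet winner.

none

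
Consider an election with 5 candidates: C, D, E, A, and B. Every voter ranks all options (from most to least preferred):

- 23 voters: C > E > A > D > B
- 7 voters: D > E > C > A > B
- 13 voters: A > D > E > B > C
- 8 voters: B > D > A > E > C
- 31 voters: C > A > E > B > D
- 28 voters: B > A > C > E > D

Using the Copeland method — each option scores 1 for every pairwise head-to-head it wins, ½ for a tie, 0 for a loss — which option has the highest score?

C: beats D, E, A, and B → score 4.
D: loses to C, E, A, and B → score 0.
E: beats D and B; loses to C and A → score 2.
A: beats D, E, and B; loses to C → score 3.
B: beats D; loses to C, E, and A → score 1.
C has the best pairwise record.

C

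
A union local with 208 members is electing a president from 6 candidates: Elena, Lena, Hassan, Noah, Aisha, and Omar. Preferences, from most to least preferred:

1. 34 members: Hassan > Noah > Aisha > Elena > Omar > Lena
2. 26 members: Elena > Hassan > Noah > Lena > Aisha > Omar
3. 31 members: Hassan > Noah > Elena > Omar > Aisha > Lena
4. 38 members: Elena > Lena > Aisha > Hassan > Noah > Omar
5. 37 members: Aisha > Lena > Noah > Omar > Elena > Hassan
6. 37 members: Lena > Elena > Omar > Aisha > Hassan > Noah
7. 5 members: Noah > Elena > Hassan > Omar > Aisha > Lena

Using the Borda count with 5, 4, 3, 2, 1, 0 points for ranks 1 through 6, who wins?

Elena: 34·2 + 26·5 + 31·3 + 38·5 + 37·1 + 37·4 + 5·4 = 686
Lena: 34·0 + 26·2 + 31·0 + 38·4 + 37·4 + 37·5 + 5·0 = 537
Hassan: 34·5 + 26·4 + 31·5 + 38·2 + 37·0 + 37·1 + 5·3 = 557
Noah: 34·4 + 26·3 + 31·4 + 38·1 + 37·3 + 37·0 + 5·5 = 512
Aisha: 34·3 + 26·1 + 31·1 + 38·3 + 37·5 + 37·2 + 5·1 = 537
Omar: 34·1 + 26·0 + 31·2 + 38·0 + 37·2 + 37·3 + 5·2 = 291
Elena has the highest Borda score (686).

Elena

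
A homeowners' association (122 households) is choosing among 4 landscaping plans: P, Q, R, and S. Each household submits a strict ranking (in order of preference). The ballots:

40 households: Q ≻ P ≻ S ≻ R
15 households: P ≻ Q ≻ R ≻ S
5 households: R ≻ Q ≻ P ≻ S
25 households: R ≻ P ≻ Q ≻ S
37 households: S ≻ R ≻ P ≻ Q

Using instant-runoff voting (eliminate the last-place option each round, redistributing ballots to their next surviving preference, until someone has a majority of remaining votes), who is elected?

Q

Round 1: P 15, Q 40, R 30, S 37. Eliminate P.
Round 2: Q 55, R 30, S 37. Eliminate R.
Round 3: Q 85, S 37. Q has a majority.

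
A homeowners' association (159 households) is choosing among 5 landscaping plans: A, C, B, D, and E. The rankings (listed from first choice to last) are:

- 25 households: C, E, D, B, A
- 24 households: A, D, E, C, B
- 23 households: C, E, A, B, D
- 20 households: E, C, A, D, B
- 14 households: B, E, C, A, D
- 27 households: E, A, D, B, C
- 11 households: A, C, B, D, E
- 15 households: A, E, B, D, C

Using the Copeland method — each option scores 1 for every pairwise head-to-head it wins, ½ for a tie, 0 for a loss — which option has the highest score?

E

A: beats B and D; loses to C and E → score 2.
C: beats A, B, and D; loses to E → score 3.
B: loses to A, C, D, and E → score 0.
D: beats B; loses to A, C, and E → score 1.
E: beats A, C, B, and D → score 4.
E has the best pairwise record.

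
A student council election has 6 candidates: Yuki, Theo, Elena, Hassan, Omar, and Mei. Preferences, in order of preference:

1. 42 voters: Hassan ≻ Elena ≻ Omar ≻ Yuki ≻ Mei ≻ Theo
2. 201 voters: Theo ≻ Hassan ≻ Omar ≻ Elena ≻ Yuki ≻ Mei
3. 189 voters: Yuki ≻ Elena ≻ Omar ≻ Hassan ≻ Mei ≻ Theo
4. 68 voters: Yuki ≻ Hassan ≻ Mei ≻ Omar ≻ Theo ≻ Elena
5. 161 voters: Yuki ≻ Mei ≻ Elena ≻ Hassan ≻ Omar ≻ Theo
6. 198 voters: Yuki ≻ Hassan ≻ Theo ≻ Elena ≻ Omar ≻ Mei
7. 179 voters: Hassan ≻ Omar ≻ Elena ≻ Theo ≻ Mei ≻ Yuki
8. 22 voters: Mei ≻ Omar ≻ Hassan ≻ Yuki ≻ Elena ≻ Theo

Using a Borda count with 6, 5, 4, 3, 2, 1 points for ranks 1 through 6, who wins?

Hassan

Yuki: 42·3 + 201·2 + 189·6 + 68·6 + 161·6 + 198·6 + 179·1 + 22·3 = 4469
Theo: 42·1 + 201·6 + 189·1 + 68·2 + 161·1 + 198·4 + 179·3 + 22·1 = 3085
Elena: 42·5 + 201·3 + 189·5 + 68·1 + 161·4 + 198·3 + 179·4 + 22·2 = 3824
Hassan: 42·6 + 201·5 + 189·3 + 68·5 + 161·3 + 198·5 + 179·6 + 22·4 = 4799
Omar: 42·4 + 201·4 + 189·4 + 68·3 + 161·2 + 198·2 + 179·5 + 22·5 = 3655
Mei: 42·2 + 201·1 + 189·2 + 68·4 + 161·5 + 198·1 + 179·2 + 22·6 = 2428
Hassan has the highest Borda score (4799).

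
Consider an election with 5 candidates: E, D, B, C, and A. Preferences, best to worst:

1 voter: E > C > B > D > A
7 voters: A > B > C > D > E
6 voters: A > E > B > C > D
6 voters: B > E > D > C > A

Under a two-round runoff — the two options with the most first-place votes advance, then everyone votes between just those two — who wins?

A

Round 1 first-place votes: E 1, D 0, B 6, C 0, A 13.
A and B advance.
Runoff: A is preferred to B by 13 voters; B by 7.
A wins the runoff.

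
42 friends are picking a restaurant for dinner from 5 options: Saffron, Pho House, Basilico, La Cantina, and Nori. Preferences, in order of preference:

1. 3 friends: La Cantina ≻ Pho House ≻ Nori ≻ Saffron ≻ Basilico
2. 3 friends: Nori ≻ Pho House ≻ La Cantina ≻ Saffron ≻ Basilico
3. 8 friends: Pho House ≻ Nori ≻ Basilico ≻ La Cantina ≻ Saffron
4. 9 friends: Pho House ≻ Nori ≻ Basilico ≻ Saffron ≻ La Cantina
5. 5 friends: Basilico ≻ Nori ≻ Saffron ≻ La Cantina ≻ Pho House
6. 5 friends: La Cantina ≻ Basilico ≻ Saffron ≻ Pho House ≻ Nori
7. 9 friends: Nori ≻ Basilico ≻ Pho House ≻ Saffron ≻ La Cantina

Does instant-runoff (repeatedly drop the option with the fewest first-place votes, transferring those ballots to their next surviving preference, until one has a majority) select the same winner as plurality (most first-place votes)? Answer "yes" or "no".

yes

Instant-runoff — R1 Saffron 0, Pho House 17, Basilico 5, La Cantina 8, Nori 12 (Saffron out); R2 Pho House 17, Basilico 5, La Cantina 8, Nori 12 (Basilico out); R3 Pho House 17, La Cantina 8, Nori 17 (La Cantina out); R4 Pho House 25, Nori 17 (Pho House winner). Winner: Pho House.
Plurality — first-place votes: Saffron 0, Pho House 17, Basilico 5, La Cantina 8, Nori 12. Winner: Pho House.
The two methods agree.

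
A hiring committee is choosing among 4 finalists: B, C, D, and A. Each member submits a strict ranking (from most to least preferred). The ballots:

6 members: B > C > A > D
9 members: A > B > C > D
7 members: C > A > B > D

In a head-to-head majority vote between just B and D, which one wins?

B

Voters preferring B to D: 22; preferring D to B: 0.
B wins the head-to-head.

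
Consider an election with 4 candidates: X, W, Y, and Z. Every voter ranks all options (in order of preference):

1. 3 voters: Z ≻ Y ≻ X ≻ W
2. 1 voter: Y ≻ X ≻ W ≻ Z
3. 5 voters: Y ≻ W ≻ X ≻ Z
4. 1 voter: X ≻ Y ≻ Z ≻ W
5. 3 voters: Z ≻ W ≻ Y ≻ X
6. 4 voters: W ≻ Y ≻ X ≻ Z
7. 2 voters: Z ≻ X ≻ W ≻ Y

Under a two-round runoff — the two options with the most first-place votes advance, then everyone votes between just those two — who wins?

Y

Round 1 first-place votes: X 1, W 4, Y 6, Z 8.
Z and Y advance.
Runoff: Z is preferred to Y by 8 voters; Y by 11.
Y wins the runoff.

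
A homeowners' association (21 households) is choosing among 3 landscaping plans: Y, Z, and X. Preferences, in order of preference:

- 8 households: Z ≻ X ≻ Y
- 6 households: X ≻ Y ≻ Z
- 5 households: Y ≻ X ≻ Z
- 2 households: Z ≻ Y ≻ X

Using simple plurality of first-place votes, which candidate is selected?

Z

First-place votes: Y 5, Z 10, X 6.
Z has the most first-place votes.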